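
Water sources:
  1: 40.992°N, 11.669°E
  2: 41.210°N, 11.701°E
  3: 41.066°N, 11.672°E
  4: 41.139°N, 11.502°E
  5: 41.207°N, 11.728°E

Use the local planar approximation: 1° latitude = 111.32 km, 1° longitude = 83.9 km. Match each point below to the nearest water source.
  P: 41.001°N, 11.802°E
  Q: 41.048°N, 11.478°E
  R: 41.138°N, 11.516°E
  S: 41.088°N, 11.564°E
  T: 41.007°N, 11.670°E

P at 41.001°N, 11.802°E:
  1: √((-0.009·111.32)² + (-0.133·83.9)²) = √(1.00376 + 124.51659) = 11.204 km
  2: √((0.209·111.32)² + (-0.101·83.9)²) = √(541.30117 + 71.80698) = 24.761 km
  3: √((0.065·111.32)² + (-0.130·83.9)²) = √(52.35680 + 118.96265) = 13.089 km
  4: √((0.138·111.32)² + (-0.300·83.9)²) = √(235.99596 + 633.52890) = 29.488 km
  5: √((0.206·111.32)² + (-0.074·83.9)²) = √(525.87295 + 38.54671) = 23.758 km
  → nearest: 1 (11.204 km)
Q at 41.048°N, 11.478°E:
  1: √((-0.056·111.32)² + (0.191·83.9)²) = √(38.86176 + 256.79742) = 17.195 km
  2: √((0.162·111.32)² + (0.223·83.9)²) = √(325.21939 + 350.05287) = 25.986 km
  3: √((0.018·111.32)² + (0.194·83.9)²) = √(4.01505 + 264.92771) = 16.399 km
  4: √((0.091·111.32)² + (0.024·83.9)²) = √(102.61933 + 4.05458) = 10.328 km
  5: √((0.159·111.32)² + (0.250·83.9)²) = √(313.28575 + 439.95063) = 27.445 km
  → nearest: 4 (10.328 km)
R at 41.138°N, 11.516°E:
  1: √((-0.146·111.32)² + (0.153·83.9)²) = √(264.15091 + 164.78087) = 20.711 km
  2: √((0.072·111.32)² + (0.185·83.9)²) = √(64.24087 + 240.91696) = 17.469 km
  3: √((-0.072·111.32)² + (0.156·83.9)²) = √(64.24087 + 171.30621) = 15.348 km
  4: √((0.001·111.32)² + (-0.014·83.9)²) = √(0.01239 + 1.37969) = 1.180 km
  5: √((0.069·111.32)² + (0.212·83.9)²) = √(58.99899 + 316.37025) = 19.374 km
  → nearest: 4 (1.180 km)
S at 41.088°N, 11.564°E:
  1: √((-0.096·111.32)² + (0.105·83.9)²) = √(114.20598 + 77.60729) = 13.850 km
  2: √((0.122·111.32)² + (0.137·83.9)²) = √(184.44465 + 132.11893) = 17.792 km
  3: √((-0.022·111.32)² + (0.108·83.9)²) = √(5.99780 + 82.10535) = 9.386 km
  4: √((0.051·111.32)² + (-0.062·83.9)²) = √(32.23196 + 27.05872) = 7.700 km
  5: √((0.119·111.32)² + (0.164·83.9)²) = √(175.48513 + 189.32659) = 19.100 km
  → nearest: 4 (7.700 km)
T at 41.007°N, 11.670°E:
  1: √((-0.015·111.32)² + (-0.001·83.9)²) = √(2.78823 + 0.00704) = 1.672 km
  2: √((0.203·111.32)² + (0.031·83.9)²) = √(510.66780 + 6.76468) = 22.747 km
  3: √((0.059·111.32)² + (0.002·83.9)²) = √(43.13705 + 0.02816) = 6.570 km
  4: √((0.132·111.32)² + (-0.168·83.9)²) = √(215.92069 + 198.67466) = 20.362 km
  5: √((0.200·111.32)² + (0.058·83.9)²) = √(495.68570 + 23.67990) = 22.790 km
  → nearest: 1 (1.672 km)

P→1; Q→4; R→4; S→4; T→1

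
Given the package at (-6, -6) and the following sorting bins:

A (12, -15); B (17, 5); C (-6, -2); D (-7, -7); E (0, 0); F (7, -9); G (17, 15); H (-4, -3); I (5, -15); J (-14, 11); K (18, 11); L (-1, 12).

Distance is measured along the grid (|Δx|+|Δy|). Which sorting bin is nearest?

Distances from (-6, -6):
A: |18| + |-9| = 18 + 9 = 27
B: |23| + |11| = 23 + 11 = 34
C: |0| + |4| = 0 + 4 = 4
D: |-1| + |-1| = 1 + 1 = 2
E: |6| + |6| = 6 + 6 = 12
F: |13| + |-3| = 13 + 3 = 16
G: |23| + |21| = 23 + 21 = 44
H: |2| + |3| = 2 + 3 = 5
I: |11| + |-9| = 11 + 9 = 20
J: |-8| + |17| = 8 + 17 = 25
K: |24| + |17| = 24 + 17 = 41
L: |5| + |18| = 5 + 18 = 23
Minimum: D at 2.

D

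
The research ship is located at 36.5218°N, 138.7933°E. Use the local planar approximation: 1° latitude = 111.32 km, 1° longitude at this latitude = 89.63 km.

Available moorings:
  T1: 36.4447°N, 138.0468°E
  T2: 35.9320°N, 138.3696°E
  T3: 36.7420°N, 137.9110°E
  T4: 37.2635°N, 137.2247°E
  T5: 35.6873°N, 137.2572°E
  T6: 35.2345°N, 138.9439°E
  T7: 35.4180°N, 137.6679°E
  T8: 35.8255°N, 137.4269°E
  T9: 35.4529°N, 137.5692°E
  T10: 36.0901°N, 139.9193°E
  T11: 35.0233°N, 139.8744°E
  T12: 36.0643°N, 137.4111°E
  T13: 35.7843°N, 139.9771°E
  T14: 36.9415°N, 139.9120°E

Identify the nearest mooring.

Distances from 36.5218°N, 138.7933°E:
T1: √((-0.0771·111.32)² + (-0.7465·89.63)²) = √(73.663975 + 4476.786848) = 67.4570 km
T2: √((-0.5898·111.32)² + (-0.4237·89.63)²) = √(4310.780720 + 1442.194121) = 75.8484 km
T3: √((0.2202·111.32)² + (-0.8823·89.63)²) = √(600.870696 + 6253.733230) = 82.7925 km
T4: √((0.7417·111.32)² + (-1.5686·89.63)²) = √(6817.151622 + 19766.565422) = 163.0451 km
T5: √((-0.8345·111.32)² + (-1.5361·89.63)²) = √(8629.767144 + 18955.959457) = 166.0895 km
T6: √((-1.2873·111.32)² + (0.1506·89.63)²) = √(20535.530843 + 182.203509) = 143.9366 km
T7: √((-1.1038·111.32)² + (-1.1254·89.63)²) = √(15098.269557 + 10174.676608) = 158.9747 km
T8: √((-0.6963·111.32)² + (-1.3664·89.63)²) = √(6008.128127 + 14999.006714) = 144.9384 km
T9: √((-1.0689·111.32)² + (-1.2241·89.63)²) = √(14158.607725 + 12037.618869) = 161.8525 km
T10: √((-0.4317·111.32)² + (1.1260·89.63)²) = √(2309.460255 + 10185.528631) = 111.7810 km
T11: √((-1.4985·111.32)² + (1.0811·89.63)²) = √(27826.583642 + 9389.414844) = 192.9145 km
T12: √((-0.4575·111.32)² + (-1.3822·89.63)²) = √(2593.752855 + 15347.886191) = 133.9464 km
T13: √((-0.7375·111.32)² + (1.1838·89.63)²) = √(6740.163702 + 11258.057543) = 134.1574 km
T14: √((0.4197·111.32)² + (1.1187·89.63)²) = √(2182.852215 + 10053.888605) = 110.6198 km
Minimum: T1 at 67.4570 km.

T1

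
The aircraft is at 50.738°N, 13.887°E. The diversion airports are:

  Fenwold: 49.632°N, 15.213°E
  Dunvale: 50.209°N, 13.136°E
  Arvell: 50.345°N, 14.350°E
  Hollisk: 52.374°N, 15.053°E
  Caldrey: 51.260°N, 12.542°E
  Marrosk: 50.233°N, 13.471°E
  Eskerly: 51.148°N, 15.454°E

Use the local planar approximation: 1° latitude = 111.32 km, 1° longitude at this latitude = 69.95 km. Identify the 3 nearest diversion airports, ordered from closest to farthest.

Distances from 50.738°N, 13.887°E:
Fenwold: √((-1.106·111.32)² + (1.326·69.95)²) = √(15158.51470 + 8603.24886) = 154.149 km
Dunvale: √((-0.529·111.32)² + (-0.751·69.95)²) = √(3467.82952 + 2759.65830) = 78.914 km
Arvell: √((-0.393·111.32)² + (0.463·69.95)²) = √(1913.95400 + 1048.90805) = 54.432 km
Hollisk: √((1.636·111.32)² + (1.166·69.95)²) = √(33167.51957 + 6652.31091) = 199.549 km
Caldrey: √((0.522·111.32)² + (-1.345·69.95)²) = √(3376.66053 + 8851.56385) = 110.581 km
Marrosk: √((-0.505·111.32)² + (-0.416·69.95)²) = √(3160.30612 + 846.76344) = 63.301 km
Eskerly: √((0.410·111.32)² + (1.567·69.95)²) = √(2083.11914 + 12014.71382) = 118.734 km
Sorted: Arvell (54.432 km) < Marrosk (63.301 km) < Dunvale (78.914 km) < Caldrey (110.581 km) < Eskerly (118.734 km) < …

Arvell, Marrosk, Dunvale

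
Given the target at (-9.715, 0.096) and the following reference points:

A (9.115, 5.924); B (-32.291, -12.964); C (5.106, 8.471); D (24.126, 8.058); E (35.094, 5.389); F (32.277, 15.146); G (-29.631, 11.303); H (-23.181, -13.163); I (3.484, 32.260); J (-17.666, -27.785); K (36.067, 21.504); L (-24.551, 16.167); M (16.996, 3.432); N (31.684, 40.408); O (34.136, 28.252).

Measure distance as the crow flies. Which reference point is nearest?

C

Distances from (-9.715, 0.096):
A: 19.711
B: 26.081
C: 17.024
D: 34.765
E: 45.121
F: 44.608
G: 22.853
H: 18.898
I: 34.767
J: 28.993
K: 50.540
L: 21.872
M: 26.919
N: 57.784
O: 52.112
Minimum: C at 17.024.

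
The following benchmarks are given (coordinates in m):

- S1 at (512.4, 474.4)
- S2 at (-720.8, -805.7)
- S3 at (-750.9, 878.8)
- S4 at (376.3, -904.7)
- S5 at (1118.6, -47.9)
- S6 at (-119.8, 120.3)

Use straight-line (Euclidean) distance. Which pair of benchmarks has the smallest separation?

S1 and S6

Pairwise distances:
S1–S2: 1777.5 m
S1–S3: 1326.4 m
S1–S4: 1385.8 m
S1–S5: 800.2 m
S1–S6: 724.6 m
S2–S3: 1684.8 m
S2–S4: 1101.6 m
S2–S5: 1989.4 m
S2–S6: 1103.9 m
S3–S4: 2109.8 m
S3–S5: 2086.6 m
S3–S6: 986.7 m
S4–S5: 1133.6 m
S4–S6: 1138.7 m
S5–S6: 1249.8 m
Closest pair: S1–S6 at 724.6 m.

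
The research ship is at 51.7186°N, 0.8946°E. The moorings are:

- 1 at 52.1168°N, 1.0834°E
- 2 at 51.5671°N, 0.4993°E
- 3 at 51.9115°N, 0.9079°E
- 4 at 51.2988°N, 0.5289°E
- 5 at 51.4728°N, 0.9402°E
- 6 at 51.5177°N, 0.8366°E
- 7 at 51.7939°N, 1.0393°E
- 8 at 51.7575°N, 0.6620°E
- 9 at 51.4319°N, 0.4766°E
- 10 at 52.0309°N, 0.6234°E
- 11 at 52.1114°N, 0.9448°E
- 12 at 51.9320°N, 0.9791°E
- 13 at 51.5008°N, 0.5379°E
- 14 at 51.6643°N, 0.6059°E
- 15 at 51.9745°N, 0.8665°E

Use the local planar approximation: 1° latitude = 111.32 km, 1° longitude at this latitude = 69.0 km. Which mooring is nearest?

7

Distances from 51.7186°N, 0.8946°E:
1: 46.2022 km
2: 32.0685 km
3: 21.4932 km
4: 53.1094 km
5: 27.5428 km
6: 22.7194 km
7: 13.0365 km
8: 16.6233 km
9: 43.0169 km
10: 39.4815 km
11: 43.8635 km
12: 24.4607 km
13: 34.5487 km
14: 20.8172 km
15: 28.5527 km
Minimum: 7 at 13.0365 km.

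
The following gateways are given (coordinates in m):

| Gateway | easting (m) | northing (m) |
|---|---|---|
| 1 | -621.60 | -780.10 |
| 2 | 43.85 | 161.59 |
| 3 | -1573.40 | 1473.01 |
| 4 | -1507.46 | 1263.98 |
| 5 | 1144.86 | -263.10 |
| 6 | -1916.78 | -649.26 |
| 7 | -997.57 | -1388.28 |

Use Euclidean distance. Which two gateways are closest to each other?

Pairwise distances:
3–4: 219.18 m
1–7: 715.01 m
1–2: 1153.08 m
6–7: 1179.45 m
2–5: 1180.08 m
1–6: 1301.77 m
1–5: 1840.56 m
2–7: 1867.26 m
2–4: 1903.11 m
4–6: 1956.54 m
2–3: 2082.14 m
2–6: 2121.69 m
3–6: 2149.87 m
1–4: 2227.78 m
5–7: 2419.92 m
1–3: 2445.90 m
4–7: 2700.83 m
3–7: 2918.66 m
4–5: 3060.52 m
5–6: 3085.90 m
3–5: 3225.37 m
Closest pair: 3–4 at 219.18 m.

3 and 4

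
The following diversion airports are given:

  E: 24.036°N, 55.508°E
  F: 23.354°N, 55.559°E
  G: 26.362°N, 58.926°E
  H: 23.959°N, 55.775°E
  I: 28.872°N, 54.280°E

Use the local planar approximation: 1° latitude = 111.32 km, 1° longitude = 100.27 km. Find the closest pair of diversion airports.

E and H

Pairwise distances:
E–F: √((-0.682·111.32)² + (0.051·100.27)²) = √(5763.88284 + 26.15064) = 76.092 km
E–G: √((2.326·111.32)² + (3.418·100.27)²) = √(67044.91062 + 117458.95877) = 429.539 km
E–H: √((-0.077·111.32)² + (0.267·100.27)²) = √(73.47301 + 716.74480) = 28.111 km
E–I: √((4.836·111.32)² + (-1.228·100.27)²) = √(289813.74553 + 15161.38107) = 552.246 km
F–G: √((3.008·111.32)² + (3.367·100.27)²) = √(112124.89753 + 113979.89765) = 475.505 km
F–H: √((0.605·111.32)² + (0.216·100.27)²) = √(4535.83392 + 469.08283) = 70.745 km
F–I: √((5.518·111.32)² + (-1.279·100.27)²) = √(377319.96685 + 16446.86467) = 627.508 km
G–H: √((-2.403·111.32)² + (-3.151·100.27)²) = √(71557.29860 + 99824.88906) = 413.983 km
G–I: √((2.510·111.32)² + (-4.646·100.27)²) = √(78071.73633 + 217020.34063) = 543.224 km
H–I: √((4.913·111.32)² + (-1.495·100.27)²) = √(299116.19224 + 22471.10428) = 567.087 km
Closest pair: E–H at 28.111 km.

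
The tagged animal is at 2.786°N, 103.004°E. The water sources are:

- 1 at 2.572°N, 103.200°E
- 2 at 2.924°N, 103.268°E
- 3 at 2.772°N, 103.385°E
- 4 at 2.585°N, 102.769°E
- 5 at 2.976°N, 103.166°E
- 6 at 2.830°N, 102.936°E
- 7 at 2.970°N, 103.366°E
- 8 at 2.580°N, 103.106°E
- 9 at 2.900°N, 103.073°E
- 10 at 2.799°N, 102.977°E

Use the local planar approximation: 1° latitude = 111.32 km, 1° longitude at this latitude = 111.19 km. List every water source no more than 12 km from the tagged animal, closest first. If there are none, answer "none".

Distances from 2.786°N, 103.004°E:
1: 32.287 km
2: 33.131 km
3: 42.392 km
4: 34.401 km
5: 27.782 km
6: 9.009 km
7: 45.163 km
8: 25.583 km
9: 14.829 km
10: 3.333 km
Threshold 12 km: 10 (3.333 km), 6 (9.009 km) are within range.

10, 6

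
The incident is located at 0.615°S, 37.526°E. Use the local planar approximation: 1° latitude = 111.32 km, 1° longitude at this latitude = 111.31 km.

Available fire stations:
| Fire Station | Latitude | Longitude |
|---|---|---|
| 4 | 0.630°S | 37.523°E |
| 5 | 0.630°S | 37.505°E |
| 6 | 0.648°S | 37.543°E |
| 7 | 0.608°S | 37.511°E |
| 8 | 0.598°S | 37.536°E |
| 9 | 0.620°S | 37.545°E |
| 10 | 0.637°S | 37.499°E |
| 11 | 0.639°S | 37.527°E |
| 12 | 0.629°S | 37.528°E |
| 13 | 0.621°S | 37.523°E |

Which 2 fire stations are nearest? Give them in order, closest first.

13, 12

Distances from 0.615°S, 37.526°E:
4: 1.703 km
5: 2.873 km
6: 4.132 km
7: 1.843 km
8: 2.196 km
9: 2.187 km
10: 3.877 km
11: 2.674 km
12: 1.574 km
13: 0.747 km
Sorted: 13 (0.747 km) < 12 (1.574 km) < 4 (1.703 km) < 7 (1.843 km) < …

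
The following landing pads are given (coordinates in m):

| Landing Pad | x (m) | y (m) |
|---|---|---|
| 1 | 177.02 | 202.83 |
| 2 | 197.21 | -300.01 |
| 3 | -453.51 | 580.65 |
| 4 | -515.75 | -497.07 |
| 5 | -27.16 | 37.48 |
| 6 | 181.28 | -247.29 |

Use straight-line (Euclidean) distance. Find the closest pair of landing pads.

Pairwise distances:
1–2: 503.25 m
1–3: 735.06 m
1–4: 984.78 m
1–5: 262.74 m
1–6: 450.14 m
2–3: 1094.99 m
2–4: 739.69 m
2–5: 405.27 m
2–6: 55.07 m
3–4: 1079.52 m
3–5: 690.51 m
3–6: 1043.28 m
4–5: 724.20 m
4–6: 740.43 m
5–6: 352.90 m
Closest pair: 2–6 at 55.07 m.

2 and 6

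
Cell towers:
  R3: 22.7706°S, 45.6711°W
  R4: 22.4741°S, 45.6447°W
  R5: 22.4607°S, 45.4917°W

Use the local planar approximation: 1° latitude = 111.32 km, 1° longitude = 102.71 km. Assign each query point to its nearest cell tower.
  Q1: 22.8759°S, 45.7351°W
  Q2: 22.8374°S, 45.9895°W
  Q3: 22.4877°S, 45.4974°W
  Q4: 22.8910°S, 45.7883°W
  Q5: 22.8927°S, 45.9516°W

Q1→R3; Q2→R3; Q3→R5; Q4→R3; Q5→R3

Q1 at 22.8759°S, 45.7351°W:
  R3: 13.4393 km
  R4: 45.6819 km
  R5: 52.5478 km
  → nearest: R3 (13.4393 km)
Q2 at 22.8374°S, 45.9895°W:
  R3: 33.5377 km
  R4: 53.7567 km
  R5: 66.1261 km
  → nearest: R3 (33.5377 km)
Q3 at 22.4877°S, 45.4974°W:
  R3: 36.1948 km
  R4: 15.2047 km
  R5: 3.0621 km
  → nearest: R5 (3.0621 km)
Q4 at 22.8910°S, 45.7883°W:
  R3: 18.0151 km
  R4: 48.6966 km
  R5: 56.7675 km
  → nearest: R3 (18.0151 km)
Q5 at 22.8927°S, 45.9516°W:
  R3: 31.8555 km
  R4: 56.2587 km
  R5: 67.4088 km
  → nearest: R3 (31.8555 km)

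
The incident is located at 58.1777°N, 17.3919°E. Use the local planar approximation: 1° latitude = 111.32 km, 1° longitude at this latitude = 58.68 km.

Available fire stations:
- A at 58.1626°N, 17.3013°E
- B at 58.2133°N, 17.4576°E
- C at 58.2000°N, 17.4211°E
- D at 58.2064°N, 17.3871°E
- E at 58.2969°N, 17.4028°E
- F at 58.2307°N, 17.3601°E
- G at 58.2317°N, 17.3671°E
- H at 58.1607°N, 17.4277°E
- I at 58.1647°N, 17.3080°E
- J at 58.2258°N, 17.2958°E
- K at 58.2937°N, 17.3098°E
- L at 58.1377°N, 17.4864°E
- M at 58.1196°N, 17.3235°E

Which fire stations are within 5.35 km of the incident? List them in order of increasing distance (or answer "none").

H, C, D, I

Distances from 58.1777°N, 17.3919°E:
A: √((-0.0151·111.32)² + (-0.0906·58.68)²) = √(2.825532 + 28.264194) = 5.5758 km
B: √((0.0356·111.32)² + (0.0657·58.68)²) = √(15.705306 + 14.863153) = 5.5289 km
C: √((0.0223·111.32)² + (0.0292·58.68)²) = √(6.162488 + 2.935931) = 3.0164 km
D: √((0.0287·111.32)² + (-0.0048·58.68)²) = √(10.207284 + 0.079335) = 3.2073 km
E: √((0.1192·111.32)² + (0.0109·58.68)²) = √(176.075490 + 0.409104) = 13.2848 km
F: √((0.0530·111.32)² + (-0.0318·58.68)²) = √(34.809528 + 3.482046) = 6.1880 km
G: √((0.0540·111.32)² + (-0.0248·58.68)²) = √(36.135487 + 2.117793) = 6.1849 km
H: √((-0.0170·111.32)² + (0.0358·58.68)²) = √(3.581329 + 4.413125) = 2.8274 km
I: √((-0.0130·111.32)² + (-0.0839·58.68)²) = √(2.094272 + 24.238410) = 5.1315 km
J: √((0.0481·111.32)² + (-0.0961·58.68)²) = √(28.670585 + 31.799990) = 7.7763 km
K: √((0.1160·111.32)² + (-0.0821·58.68)²) = √(166.748668 + 23.209540) = 13.7825 km
L: √((-0.0400·111.32)² + (0.0945·58.68)²) = √(19.827428 + 30.749908) = 7.1118 km
M: √((-0.0581·111.32)² + (-0.0684·58.68)²) = √(41.831040 + 16.109884) = 7.6119 km
Threshold 5.35 km: H (2.8274 km), C (3.0164 km), D (3.2073 km), I (5.1315 km) are within range.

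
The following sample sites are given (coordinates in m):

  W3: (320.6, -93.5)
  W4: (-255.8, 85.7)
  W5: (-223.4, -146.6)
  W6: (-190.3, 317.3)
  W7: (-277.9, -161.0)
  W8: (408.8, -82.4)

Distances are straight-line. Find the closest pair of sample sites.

Pairwise distances:
W3–W4: 603.6 m
W3–W5: 546.6 m
W3–W6: 655.6 m
W3–W7: 602.3 m
W3–W8: 88.9 m
W4–W5: 234.5 m
W4–W6: 240.7 m
W4–W7: 247.7 m
W4–W8: 685.5 m
W5–W6: 465.1 m
W5–W7: 56.4 m
W5–W8: 635.5 m
W6–W7: 486.3 m
W6–W8: 720.2 m
W7–W8: 691.2 m
Closest pair: W5–W7 at 56.4 m.

W5 and W7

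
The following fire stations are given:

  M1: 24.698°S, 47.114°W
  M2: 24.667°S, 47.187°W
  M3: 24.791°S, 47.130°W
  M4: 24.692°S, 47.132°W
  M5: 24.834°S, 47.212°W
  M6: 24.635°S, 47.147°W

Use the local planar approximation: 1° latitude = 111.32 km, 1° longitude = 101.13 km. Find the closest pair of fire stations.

M1 and M4

Pairwise distances:
M1–M2: 8.149 km
M1–M3: 10.478 km
M1–M4: 1.939 km
M1–M5: 18.095 km
M1–M6: 7.767 km
M2–M3: 14.959 km
M2–M4: 6.220 km
M2–M5: 18.762 km
M2–M6: 5.390 km
M3–M4: 11.023 km
M3–M5: 9.575 km
M3–M6: 17.451 km
M4–M5: 17.758 km
M4–M6: 6.524 km
M5–M6: 23.107 km
Closest pair: M1–M4 at 1.939 km.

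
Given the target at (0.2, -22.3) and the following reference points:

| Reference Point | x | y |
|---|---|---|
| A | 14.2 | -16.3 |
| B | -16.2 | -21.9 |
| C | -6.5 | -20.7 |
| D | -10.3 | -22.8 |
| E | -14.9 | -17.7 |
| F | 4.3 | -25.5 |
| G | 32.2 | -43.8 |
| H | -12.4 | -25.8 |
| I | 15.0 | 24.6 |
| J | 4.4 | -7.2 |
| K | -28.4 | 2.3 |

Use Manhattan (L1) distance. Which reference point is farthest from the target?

Distances from (0.2, -22.3):
A: |14.0| + |6.0| = 14.0 + 6.0 = 20.0
B: |-16.4| + |0.4| = 16.4 + 0.4 = 16.8
C: |-6.7| + |1.6| = 6.7 + 1.6 = 8.3
D: |-10.5| + |-0.5| = 10.5 + 0.5 = 11.0
E: |-15.1| + |4.6| = 15.1 + 4.6 = 19.7
F: |4.1| + |-3.2| = 4.1 + 3.2 = 7.3
G: |32.0| + |-21.5| = 32.0 + 21.5 = 53.5
H: |-12.6| + |-3.5| = 12.6 + 3.5 = 16.1
I: |14.8| + |46.9| = 14.8 + 46.9 = 61.7
J: |4.2| + |15.1| = 4.2 + 15.1 = 19.3
K: |-28.6| + |24.6| = 28.6 + 24.6 = 53.2
Maximum: I at 61.7.

I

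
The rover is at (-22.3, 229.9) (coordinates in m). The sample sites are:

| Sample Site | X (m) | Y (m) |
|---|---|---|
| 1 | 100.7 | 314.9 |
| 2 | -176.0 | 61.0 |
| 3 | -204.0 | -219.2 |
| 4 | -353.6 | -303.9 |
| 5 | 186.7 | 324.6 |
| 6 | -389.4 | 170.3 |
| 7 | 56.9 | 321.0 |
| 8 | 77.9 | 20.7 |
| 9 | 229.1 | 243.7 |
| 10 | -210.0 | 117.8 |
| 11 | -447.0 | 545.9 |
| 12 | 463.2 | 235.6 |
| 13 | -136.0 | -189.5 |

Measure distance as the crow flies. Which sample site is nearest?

Distances from (-22.3, 229.9):
1: √((123.0)² + (85.0)²) = √(15129.000 + 7225.000) = 149.5 m
2: √((-153.7)² + (-168.9)²) = √(23623.690 + 28527.210) = 228.4 m
3: √((-181.7)² + (-449.1)²) = √(33014.890 + 201690.810) = 484.5 m
4: √((-331.3)² + (-533.8)²) = √(109759.690 + 284942.440) = 628.3 m
5: √((209.0)² + (94.7)²) = √(43681.000 + 8968.090) = 229.5 m
6: √((-367.1)² + (-59.6)²) = √(134762.410 + 3552.160) = 371.9 m
7: √((79.2)² + (91.1)²) = √(6272.640 + 8299.210) = 120.7 m
8: √((100.2)² + (-209.2)²) = √(10040.040 + 43764.640) = 232.0 m
9: √((251.4)² + (13.8)²) = √(63201.960 + 190.440) = 251.8 m
10: √((-187.7)² + (-112.1)²) = √(35231.290 + 12566.410) = 218.6 m
11: √((-424.7)² + (316.0)²) = √(180370.090 + 99856.000) = 529.4 m
12: √((485.5)² + (5.7)²) = √(235710.250 + 32.490) = 485.5 m
13: √((-113.7)² + (-419.4)²) = √(12927.690 + 175896.360) = 434.5 m
Minimum: 7 at 120.7 m.

7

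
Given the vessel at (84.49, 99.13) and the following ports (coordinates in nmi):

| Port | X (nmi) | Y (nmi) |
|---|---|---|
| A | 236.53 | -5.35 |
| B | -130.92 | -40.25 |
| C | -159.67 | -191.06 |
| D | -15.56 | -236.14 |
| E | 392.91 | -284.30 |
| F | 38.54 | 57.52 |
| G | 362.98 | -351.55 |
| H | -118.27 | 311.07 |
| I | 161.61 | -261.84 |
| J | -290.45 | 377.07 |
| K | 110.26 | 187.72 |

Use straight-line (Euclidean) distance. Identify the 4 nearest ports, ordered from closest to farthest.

F, K, A, B

Distances from (84.49, 99.13):
A: 184.48 nmi
B: 256.57 nmi
C: 379.24 nmi
D: 349.88 nmi
E: 492.08 nmi
F: 61.99 nmi
G: 529.78 nmi
H: 293.31 nmi
I: 369.12 nmi
J: 466.72 nmi
K: 92.26 nmi
Sorted: F (61.99 nmi) < K (92.26 nmi) < A (184.48 nmi) < B (256.57 nmi) < H (293.31 nmi) < D (349.88 nmi) < …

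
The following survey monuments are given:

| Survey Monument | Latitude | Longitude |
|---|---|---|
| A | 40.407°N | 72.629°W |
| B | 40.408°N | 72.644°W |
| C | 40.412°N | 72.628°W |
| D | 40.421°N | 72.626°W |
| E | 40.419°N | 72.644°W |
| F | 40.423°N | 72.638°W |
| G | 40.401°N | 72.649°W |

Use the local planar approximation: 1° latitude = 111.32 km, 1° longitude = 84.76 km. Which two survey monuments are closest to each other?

A and C

Pairwise distances:
A–B: 1.276 km
A–C: 0.563 km
A–D: 1.579 km
A–E: 1.844 km
A–F: 1.938 km
A–G: 1.822 km
B–C: 1.427 km
B–D: 2.103 km
B–E: 1.225 km
B–F: 1.746 km
B–G: 0.887 km
C–D: 1.016 km
C–E: 1.564 km
C–F: 1.489 km
C–G: 2.160 km
D–E: 1.542 km
D–F: 1.041 km
D–G: 2.959 km
E–F: 0.676 km
E–G: 2.048 km
F–G: 2.621 km
Closest pair: A–C at 0.563 km.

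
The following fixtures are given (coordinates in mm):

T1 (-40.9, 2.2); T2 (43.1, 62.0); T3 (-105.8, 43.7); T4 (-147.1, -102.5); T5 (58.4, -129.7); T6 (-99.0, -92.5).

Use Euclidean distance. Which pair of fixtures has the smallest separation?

Pairwise distances:
T4–T6: 49.1 mm
T1–T3: 77.0 mm
T1–T2: 103.1 mm
T1–T6: 111.1 mm
T3–T6: 136.4 mm
T1–T4: 149.1 mm
T2–T3: 150.0 mm
T3–T4: 151.9 mm
T5–T6: 161.7 mm
T1–T5: 165.1 mm
T2–T5: 192.3 mm
T4–T5: 207.3 mm
T2–T6: 209.9 mm
T3–T5: 238.8 mm
T2–T4: 251.5 mm
Closest pair: T4–T6 at 49.1 mm.

T4 and T6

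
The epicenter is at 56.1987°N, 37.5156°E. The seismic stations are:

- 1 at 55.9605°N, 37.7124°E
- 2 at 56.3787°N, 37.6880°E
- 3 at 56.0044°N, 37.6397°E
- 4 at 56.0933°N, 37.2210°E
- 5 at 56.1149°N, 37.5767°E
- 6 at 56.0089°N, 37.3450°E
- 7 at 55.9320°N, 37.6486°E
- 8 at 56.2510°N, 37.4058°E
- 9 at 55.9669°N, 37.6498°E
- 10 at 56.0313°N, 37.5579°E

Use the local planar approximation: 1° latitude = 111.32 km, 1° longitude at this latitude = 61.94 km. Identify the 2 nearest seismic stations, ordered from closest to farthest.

Distances from 56.1987°N, 37.5156°E:
1: 29.1841 km
2: 22.7054 km
3: 22.9547 km
4: 21.6942 km
5: 10.0671 km
6: 23.6236 km
7: 30.8108 km
8: 8.9526 km
9: 27.1098 km
10: 18.8183 km
Sorted: 8 (8.9526 km) < 5 (10.0671 km) < 10 (18.8183 km) < 4 (21.6942 km) < …

8, 5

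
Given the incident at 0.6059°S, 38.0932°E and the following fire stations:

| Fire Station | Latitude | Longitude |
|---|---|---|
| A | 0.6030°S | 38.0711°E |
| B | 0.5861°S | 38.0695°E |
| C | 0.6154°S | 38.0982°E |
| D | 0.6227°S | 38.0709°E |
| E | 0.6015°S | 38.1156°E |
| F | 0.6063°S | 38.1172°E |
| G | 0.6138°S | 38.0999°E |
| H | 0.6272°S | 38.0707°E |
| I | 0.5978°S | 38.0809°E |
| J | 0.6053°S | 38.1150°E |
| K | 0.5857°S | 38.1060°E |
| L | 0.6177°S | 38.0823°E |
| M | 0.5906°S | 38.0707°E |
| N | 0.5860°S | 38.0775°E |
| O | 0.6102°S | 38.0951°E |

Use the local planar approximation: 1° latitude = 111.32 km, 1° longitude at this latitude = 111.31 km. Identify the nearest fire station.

O

Distances from 0.6059°S, 38.0932°E:
A: √((0.0029·111.32)² + (-0.0221·111.31)²) = √(0.104218 + 6.051359) = 2.4810 km
B: √((0.0198·111.32)² + (-0.0237·111.31)²) = √(4.858216 + 6.959292) = 3.4377 km
C: √((-0.0095·111.32)² + (0.0050·111.31)²) = √(1.118391 + 0.309748) = 1.1950 km
D: √((-0.0168·111.32)² + (-0.0223·111.31)²) = √(3.497558 + 6.161381) = 3.1079 km
E: √((0.0044·111.32)² + (0.0224·111.31)²) = √(0.239912 + 6.216764) = 2.5410 km
F: √((-0.0004·111.32)² + (0.0240·111.31)²) = √(0.001983 + 7.136592) = 2.6718 km
G: √((-0.0079·111.32)² + (0.0067·111.31)²) = √(0.773394 + 0.556183) = 1.1531 km
H: √((-0.0213·111.32)² + (-0.0225·111.31)²) = √(5.622191 + 6.272395) = 3.4489 km
I: √((0.0081·111.32)² + (-0.0123·111.31)²) = √(0.813048 + 1.874470) = 1.6394 km
J: √((0.0006·111.32)² + (0.0218·111.31)²) = √(0.004461 + 5.888184) = 2.4275 km
K: √((0.0202·111.32)² + (0.0128·111.31)²) = √(5.056490 + 2.029964) = 2.6620 km
L: √((-0.0118·111.32)² + (-0.0109·111.31)²) = √(1.725482 + 1.472046) = 1.7882 km
M: √((0.0153·111.32)² + (-0.0225·111.31)²) = √(2.900877 + 6.272395) = 3.0287 km
N: √((0.0199·111.32)² + (-0.0157·111.31)²) = √(4.907412 + 3.053990) = 2.8216 km
O: √((-0.0043·111.32)² + (0.0019·111.31)²) = √(0.229131 + 0.044728) = 0.5233 km
Minimum: O at 0.5233 km.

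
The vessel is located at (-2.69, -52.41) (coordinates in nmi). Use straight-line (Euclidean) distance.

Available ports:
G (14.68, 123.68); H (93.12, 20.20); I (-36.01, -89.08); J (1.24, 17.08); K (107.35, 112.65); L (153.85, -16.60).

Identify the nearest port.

I

Distances from (-2.69, -52.41):
G: √((17.37)² + (176.09)²) = √(301.7169 + 31007.6881) = 176.94 nmi
H: √((95.81)² + (72.61)²) = √(9179.5561 + 5272.2121) = 120.22 nmi
I: √((-33.32)² + (-36.67)²) = √(1110.2224 + 1344.6889) = 49.55 nmi
J: √((3.93)² + (69.49)²) = √(15.4449 + 4828.8601) = 69.60 nmi
K: √((110.04)² + (165.06)²) = √(12108.8016 + 27244.8036) = 198.38 nmi
L: √((156.54)² + (35.81)²) = √(24504.7716 + 1282.3561) = 160.58 nmi
Minimum: I at 49.55 nmi.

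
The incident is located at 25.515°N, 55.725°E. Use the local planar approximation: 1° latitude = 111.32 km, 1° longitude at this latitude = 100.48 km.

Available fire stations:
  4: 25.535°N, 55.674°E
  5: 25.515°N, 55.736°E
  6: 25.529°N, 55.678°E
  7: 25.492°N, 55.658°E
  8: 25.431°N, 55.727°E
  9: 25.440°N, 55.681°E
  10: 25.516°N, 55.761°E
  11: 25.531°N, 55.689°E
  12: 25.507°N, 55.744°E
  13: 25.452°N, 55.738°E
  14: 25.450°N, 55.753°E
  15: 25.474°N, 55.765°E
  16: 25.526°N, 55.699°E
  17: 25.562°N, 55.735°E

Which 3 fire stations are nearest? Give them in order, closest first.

Distances from 25.515°N, 55.725°E:
4: √((0.020·111.32)² + (-0.051·100.48)²) = √(4.95686 + 26.26030) = 5.587 km
5: √((0.000·111.32)² + (0.011·100.48)²) = √(0.00000 + 1.22164) = 1.105 km
6: √((0.014·111.32)² + (-0.047·100.48)²) = √(2.42886 + 22.30257) = 4.973 km
7: √((-0.023·111.32)² + (-0.067·100.48)²) = √(6.55544 + 45.32198) = 7.203 km
8: √((-0.084·111.32)² + (0.002·100.48)²) = √(87.43896 + 0.04038) = 9.353 km
9: √((-0.075·111.32)² + (-0.044·100.48)²) = √(69.70580 + 19.54630) = 9.447 km
10: √((0.001·111.32)² + (0.036·100.48)²) = √(0.01239 + 13.08471) = 3.619 km
11: √((0.016·111.32)² + (-0.036·100.48)²) = √(3.17239 + 13.08471) = 4.032 km
12: √((-0.008·111.32)² + (0.019·100.48)²) = √(0.79310 + 3.64474) = 2.107 km
13: √((-0.063·111.32)² + (0.013·100.48)²) = √(49.18441 + 1.70626) = 7.134 km
14: √((-0.065·111.32)² + (0.028·100.48)²) = √(52.35680 + 7.91544) = 7.764 km
15: √((-0.041·111.32)² + (0.040·100.48)²) = √(20.83119 + 16.15397) = 6.082 km
16: √((0.011·111.32)² + (-0.026·100.48)²) = √(1.49945 + 6.82505) = 2.885 km
17: √((0.047·111.32)² + (0.010·100.48)²) = √(27.37424 + 1.00962) = 5.328 km
Sorted: 5 (1.105 km) < 12 (2.107 km) < 16 (2.885 km) < 10 (3.619 km) < 11 (4.032 km) < …

5, 12, 16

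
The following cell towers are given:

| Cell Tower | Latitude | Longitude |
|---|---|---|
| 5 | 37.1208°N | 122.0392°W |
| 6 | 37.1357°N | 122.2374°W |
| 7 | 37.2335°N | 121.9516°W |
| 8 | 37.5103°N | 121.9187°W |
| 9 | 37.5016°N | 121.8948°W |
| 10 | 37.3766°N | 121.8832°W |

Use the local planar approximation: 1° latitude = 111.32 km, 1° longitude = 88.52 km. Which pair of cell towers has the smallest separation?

Pairwise distances:
5–6: √((0.0149·111.32)² + (-0.1982·88.52)²) = √(2.751180 + 307.815235) = 17.6229 km
5–7: √((0.1127·111.32)² + (0.0876·88.52)²) = √(157.396194 + 60.129975) = 14.7488 km
5–8: √((0.3895·111.32)² + (0.1205·88.52)²) = √(1880.015022 + 113.777636) = 44.6519 km
5–9: √((0.3808·111.32)² + (0.1444·88.52)²) = √(1796.967716 + 163.386887) = 44.2759 km
5–10: √((0.2558·111.32)² + (0.1560·88.52)²) = √(810.862985 + 190.691795) = 31.6474 km
6–7: √((0.0978·111.32)² + (0.2858·88.52)²) = √(118.528859 + 640.040211) = 27.5421 km
6–8: √((0.3746·111.32)² + (0.3187·88.52)²) = √(1738.929365 + 795.878802) = 50.3469 km
6–9: √((0.3659·111.32)² + (0.3426·88.52)²) = √(1659.094846 + 919.724018) = 50.7821 km
6–10: √((0.2409·111.32)² + (0.3542·88.52)²) = √(719.150845 + 983.059771) = 41.2579 km
7–8: √((0.2768·111.32)² + (0.0329·88.52)²) = √(949.464141 + 8.481538) = 30.9507 km
7–9: √((0.2681·111.32)² + (0.0568·88.52)²) = √(890.717578 + 25.280140) = 30.2655 km
7–10: √((0.1431·111.32)² + (0.0684·88.52)²) = √(253.761459 + 36.660216) = 17.0418 km
8–9: √((-0.0087·111.32)² + (0.0239·88.52)²) = √(0.937961 + 4.475882) = 2.3268 km
8–10: √((-0.1337·111.32)² + (0.0355·88.52)²) = √(221.518096 + 9.875055) = 15.2116 km
9–10: √((-0.1250·111.32)² + (0.0116·88.52)²) = √(193.627225 + 1.054384) = 13.9528 km
Closest pair: 8–9 at 2.3268 km.

8 and 9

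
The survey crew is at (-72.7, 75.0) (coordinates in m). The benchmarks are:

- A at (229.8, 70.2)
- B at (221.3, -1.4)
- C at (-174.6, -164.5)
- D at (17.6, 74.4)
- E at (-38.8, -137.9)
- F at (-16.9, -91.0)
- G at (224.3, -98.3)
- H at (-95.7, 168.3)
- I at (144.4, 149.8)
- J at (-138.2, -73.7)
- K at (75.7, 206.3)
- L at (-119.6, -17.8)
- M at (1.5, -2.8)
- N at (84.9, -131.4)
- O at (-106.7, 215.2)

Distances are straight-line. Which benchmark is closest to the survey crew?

Distances from (-72.7, 75.0):
A: √((302.5)² + (-4.8)²) = √(91506.250 + 23.040) = 302.5 m
B: √((294.0)² + (-76.4)²) = √(86436.000 + 5836.960) = 303.8 m
C: √((-101.9)² + (-239.5)²) = √(10383.610 + 57360.250) = 260.3 m
D: √((90.3)² + (-0.6)²) = √(8154.090 + 0.360) = 90.3 m
E: √((33.9)² + (-212.9)²) = √(1149.210 + 45326.410) = 215.6 m
F: √((55.8)² + (-166.0)²) = √(3113.640 + 27556.000) = 175.1 m
G: √((297.0)² + (-173.3)²) = √(88209.000 + 30032.890) = 343.9 m
H: √((-23.0)² + (93.3)²) = √(529.000 + 8704.890) = 96.1 m
I: √((217.1)² + (74.8)²) = √(47132.410 + 5595.040) = 229.6 m
J: √((-65.5)² + (-148.7)²) = √(4290.250 + 22111.690) = 162.5 m
K: √((148.4)² + (131.3)²) = √(22022.560 + 17239.690) = 198.1 m
L: √((-46.9)² + (-92.8)²) = √(2199.610 + 8611.840) = 104.0 m
M: √((74.2)² + (-77.8)²) = √(5505.640 + 6052.840) = 107.5 m
N: √((157.6)² + (-206.4)²) = √(24837.760 + 42600.960) = 259.7 m
O: √((-34.0)² + (140.2)²) = √(1156.000 + 19656.040) = 144.3 m
Minimum: D at 90.3 m.

D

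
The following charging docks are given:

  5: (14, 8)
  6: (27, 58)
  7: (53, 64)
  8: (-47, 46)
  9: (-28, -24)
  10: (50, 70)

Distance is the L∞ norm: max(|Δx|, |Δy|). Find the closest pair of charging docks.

7 and 10

Pairwise distances:
7–10: 6
6–10: 23
6–7: 26
5–9: 42
5–6: 50
5–7: 56
5–8: 61
5–10: 62
8–9: 70
6–8: 74
6–9: 82
7–9: 88
9–10: 94
8–10: 97
7–8: 100
Closest pair: 7–10 at 6.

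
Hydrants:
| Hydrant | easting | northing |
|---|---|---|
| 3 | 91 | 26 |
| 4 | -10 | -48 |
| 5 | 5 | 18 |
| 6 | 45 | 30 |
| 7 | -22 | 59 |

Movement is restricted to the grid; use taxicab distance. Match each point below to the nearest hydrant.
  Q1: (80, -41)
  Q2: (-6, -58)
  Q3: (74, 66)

Q1→3; Q2→4; Q3→3

Q1 at (80, -41):
  3: |11| + |67| = 11 + 67 = 78
  4: |-90| + |-7| = 90 + 7 = 97
  5: |-75| + |59| = 75 + 59 = 134
  6: |-35| + |71| = 35 + 71 = 106
  7: |-102| + |100| = 102 + 100 = 202
  → nearest: 3 (78)
Q2 at (-6, -58):
  3: |97| + |84| = 97 + 84 = 181
  4: |-4| + |10| = 4 + 10 = 14
  5: |11| + |76| = 11 + 76 = 87
  6: |51| + |88| = 51 + 88 = 139
  7: |-16| + |117| = 16 + 117 = 133
  → nearest: 4 (14)
Q3 at (74, 66):
  3: |17| + |-40| = 17 + 40 = 57
  4: |-84| + |-114| = 84 + 114 = 198
  5: |-69| + |-48| = 69 + 48 = 117
  6: |-29| + |-36| = 29 + 36 = 65
  7: |-96| + |-7| = 96 + 7 = 103
  → nearest: 3 (57)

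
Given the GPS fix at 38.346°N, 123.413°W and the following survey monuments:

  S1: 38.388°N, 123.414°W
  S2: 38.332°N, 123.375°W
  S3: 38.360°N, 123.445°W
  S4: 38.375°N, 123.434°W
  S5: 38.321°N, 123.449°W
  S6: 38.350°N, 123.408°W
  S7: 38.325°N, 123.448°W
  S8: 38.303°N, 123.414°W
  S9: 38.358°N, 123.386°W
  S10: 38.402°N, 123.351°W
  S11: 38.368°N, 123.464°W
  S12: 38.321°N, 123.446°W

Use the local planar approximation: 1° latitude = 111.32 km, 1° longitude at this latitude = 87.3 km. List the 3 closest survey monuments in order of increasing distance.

S6, S9, S3

Distances from 38.346°N, 123.413°W:
S1: 4.676 km
S2: 3.665 km
S3: 3.199 km
S4: 3.713 km
S5: 4.198 km
S6: 0.624 km
S7: 3.847 km
S8: 4.788 km
S9: 2.709 km
S10: 8.256 km
S11: 5.081 km
S12: 4.006 km
Sorted: S6 (0.624 km) < S9 (2.709 km) < S3 (3.199 km) < S2 (3.665 km) < S4 (3.713 km) < …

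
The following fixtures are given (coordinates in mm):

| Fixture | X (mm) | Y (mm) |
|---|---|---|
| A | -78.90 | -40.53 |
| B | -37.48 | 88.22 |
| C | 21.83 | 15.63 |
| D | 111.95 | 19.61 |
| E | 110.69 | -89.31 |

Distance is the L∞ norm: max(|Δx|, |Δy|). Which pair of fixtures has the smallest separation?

Pairwise distances:
A–B: 128.75 mm
A–C: 100.73 mm
A–D: 190.85 mm
A–E: 189.59 mm
B–C: 72.59 mm
B–D: 149.43 mm
B–E: 177.53 mm
C–D: 90.12 mm
C–E: 104.94 mm
D–E: 108.92 mm
Closest pair: B–C at 72.59 mm.

B and C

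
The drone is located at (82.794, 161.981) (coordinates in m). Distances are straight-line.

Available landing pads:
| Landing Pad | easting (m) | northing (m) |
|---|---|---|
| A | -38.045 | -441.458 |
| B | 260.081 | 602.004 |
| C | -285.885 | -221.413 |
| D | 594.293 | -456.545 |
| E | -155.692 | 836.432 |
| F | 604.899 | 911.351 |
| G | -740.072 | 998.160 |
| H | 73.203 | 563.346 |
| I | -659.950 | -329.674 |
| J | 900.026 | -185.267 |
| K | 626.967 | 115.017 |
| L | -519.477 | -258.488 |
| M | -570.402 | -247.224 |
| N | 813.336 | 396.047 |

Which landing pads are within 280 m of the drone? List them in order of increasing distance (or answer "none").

Distances from (82.794, 161.981):
A: √((-120.839)² + (-603.439)²) = √(14602.06392 + 364138.62672) = 615.419 m
B: √((177.287)² + (440.023)²) = √(31430.68037 + 193620.24053) = 474.395 m
C: √((-368.679)² + (-383.394)²) = √(135924.20504 + 146990.95924) = 531.898 m
D: √((511.499)² + (-618.526)²) = √(261631.22700 + 382574.41268) = 802.624 m
E: √((-238.486)² + (674.451)²) = √(56875.57220 + 454884.15140) = 715.374 m
F: √((522.105)² + (749.370)²) = √(272593.63103 + 561555.39690) = 913.318 m
G: √((-822.866)² + (836.179)²) = √(677108.45396 + 699195.32004) = 1173.160 m
H: √((-9.591)² + (401.365)²) = √(91.98728 + 161093.86323) = 401.480 m
I: √((-742.744)² + (-491.655)²) = √(551668.64954 + 241724.63902) = 890.726 m
J: √((817.232)² + (-347.248)²) = √(667868.14182 + 120581.17350) = 887.947 m
K: √((544.173)² + (-46.964)²) = √(296124.25393 + 2205.61730) = 546.196 m
L: √((-602.271)² + (-420.469)²) = √(362730.35744 + 176794.17996) = 734.523 m
M: √((-653.196)² + (-409.205)²) = √(426665.01442 + 167448.73202) = 770.788 m
N: √((730.542)² + (234.066)²) = √(533691.61376 + 54786.89236) = 767.124 m
Threshold 280 m: none within range.

none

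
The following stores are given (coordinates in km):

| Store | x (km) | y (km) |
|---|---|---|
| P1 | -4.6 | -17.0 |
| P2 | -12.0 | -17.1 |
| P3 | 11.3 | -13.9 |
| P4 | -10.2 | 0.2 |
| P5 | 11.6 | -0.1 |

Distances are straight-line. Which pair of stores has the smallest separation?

Pairwise distances:
P1–P2: √((-7.4)² + (-0.1)²) = √(54.760 + 0.010) = 7.4 km
P1–P3: √((15.9)² + (3.1)²) = √(252.810 + 9.610) = 16.2 km
P1–P4: √((-5.6)² + (17.2)²) = √(31.360 + 295.840) = 18.1 km
P1–P5: √((16.2)² + (16.9)²) = √(262.440 + 285.610) = 23.4 km
P2–P3: √((23.3)² + (3.2)²) = √(542.890 + 10.240) = 23.5 km
P2–P4: √((1.8)² + (17.3)²) = √(3.240 + 299.290) = 17.4 km
P2–P5: √((23.6)² + (17.0)²) = √(556.960 + 289.000) = 29.1 km
P3–P4: √((-21.5)² + (14.1)²) = √(462.250 + 198.810) = 25.7 km
P3–P5: √((0.3)² + (13.8)²) = √(0.090 + 190.440) = 13.8 km
P4–P5: √((21.8)² + (-0.3)²) = √(475.240 + 0.090) = 21.8 km
Closest pair: P1–P2 at 7.4 km.

P1 and P2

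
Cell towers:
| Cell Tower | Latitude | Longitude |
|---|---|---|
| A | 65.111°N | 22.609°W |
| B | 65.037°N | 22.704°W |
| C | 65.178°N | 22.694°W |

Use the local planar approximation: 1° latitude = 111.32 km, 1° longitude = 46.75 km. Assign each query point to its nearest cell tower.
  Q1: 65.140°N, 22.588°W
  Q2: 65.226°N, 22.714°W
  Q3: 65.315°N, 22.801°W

Q1 at 65.140°N, 22.588°W:
  A: √((-0.029·111.32)² + (-0.021·46.75)²) = √(10.42179 + 0.96383) = 3.374 km
  B: √((-0.103·111.32)² + (-0.116·46.75)²) = √(131.46824 + 29.40893) = 12.684 km
  C: √((0.038·111.32)² + (-0.106·46.75)²) = √(17.89425 + 24.55698) = 6.515 km
  → nearest: A (3.374 km)
Q2 at 65.226°N, 22.714°W:
  A: √((-0.115·111.32)² + (0.105·46.75)²) = √(163.88608 + 24.09583) = 13.711 km
  B: √((-0.189·111.32)² + (0.010·46.75)²) = √(442.65972 + 0.21856) = 21.045 km
  C: √((-0.048·111.32)² + (0.020·46.75)²) = √(28.55150 + 0.87422) = 5.425 km
  → nearest: C (5.425 km)
Q3 at 65.315°N, 22.801°W:
  A: √((-0.204·111.32)² + (0.192·46.75)²) = √(515.71140 + 80.56858) = 24.419 km
  B: √((-0.278·111.32)² + (0.097·46.75)²) = √(957.71433 + 20.56396) = 31.277 km
  C: √((-0.137·111.32)² + (0.107·46.75)²) = √(232.58812 + 25.02251) = 16.050 km
  → nearest: C (16.050 km)

Q1→A; Q2→C; Q3→C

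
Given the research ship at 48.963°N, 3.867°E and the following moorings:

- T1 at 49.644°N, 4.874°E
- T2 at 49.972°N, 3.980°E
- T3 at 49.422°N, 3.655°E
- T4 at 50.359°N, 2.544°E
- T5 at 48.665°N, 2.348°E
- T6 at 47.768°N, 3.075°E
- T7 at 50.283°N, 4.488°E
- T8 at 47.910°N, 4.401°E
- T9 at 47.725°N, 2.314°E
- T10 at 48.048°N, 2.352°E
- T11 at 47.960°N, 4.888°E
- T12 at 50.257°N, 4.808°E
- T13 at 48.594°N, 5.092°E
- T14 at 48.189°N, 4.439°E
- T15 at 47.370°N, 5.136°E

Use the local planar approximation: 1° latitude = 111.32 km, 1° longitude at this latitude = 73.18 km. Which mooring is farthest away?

T15

Distances from 48.963°N, 3.867°E:
T1: √((0.681·111.32)² + (1.007·73.18)²) = √(5746.99235 + 5430.54918) = 105.724 km
T2: √((1.009·111.32)² + (0.113·73.18)²) = √(12616.20473 + 68.38198) = 112.626 km
T3: √((0.459·111.32)² + (-0.212·73.18)²) = √(2610.78895 + 240.68916) = 53.399 km
T4: √((1.396·111.32)² + (-1.323·73.18)²) = √(24150.00538 + 9373.55860) = 183.094 km
T5: √((-0.298·111.32)² + (-1.519·73.18)²) = √(1100.47181 + 12356.63897) = 116.005 km
T6: √((-1.195·111.32)² + (-0.792·73.18)²) = √(17696.28915 + 3359.19468) = 145.105 km
T7: √((1.320·111.32)² + (0.621·73.18)²) = √(21592.06892 + 2065.22803) = 153.809 km
T8: √((-1.053·111.32)² + (0.534·73.18)²) = √(13740.51902 + 1527.09946) = 123.562 km
T9: √((-1.238·111.32)² + (-1.553·73.18)²) = √(18992.74270 + 12915.99064) = 178.630 km
T10: √((-0.915·111.32)² + (-1.515·73.18)²) = √(10375.01142 + 12291.64690) = 150.555 km
T11: √((-1.003·111.32)² + (1.021·73.18)²) = √(12466.60678 + 5582.59721) = 134.347 km
T12: √((1.294·111.32)² + (0.941·73.18)²) = √(20749.84935 + 4742.02738) = 159.662 km
T13: √((-0.369·111.32)² + (1.225·73.18)²) = √(1687.32650 + 8036.31567) = 98.609 km
T14: √((-0.774·111.32)² + (0.572·73.18)²) = √(7423.83510 + 1752.17253) = 95.791 km
T15: √((-1.593·111.32)² + (1.269·73.18)²) = √(31446.90777 + 8623.98623) = 200.177 km
Maximum: T15 at 200.177 km.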